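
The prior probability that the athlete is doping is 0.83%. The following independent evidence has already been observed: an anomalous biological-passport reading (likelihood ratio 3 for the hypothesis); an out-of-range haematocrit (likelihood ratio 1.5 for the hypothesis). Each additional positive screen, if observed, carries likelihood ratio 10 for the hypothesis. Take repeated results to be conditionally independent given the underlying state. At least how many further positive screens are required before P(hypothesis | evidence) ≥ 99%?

4

Prior odds = 0.0083/0.9917 = 83/9917.
Combined Bayes factor of the evidence already in hand = 3 × 1.5 = 4.5.
Odds after that evidence = (83/9917) × 4.5 = 747/19834.
Target odds = 0.99/0.01 = 99.
Need 10ⁿ ≥ 99 ÷ (747/19834) = 218174/83.
10³ = 1000 falls short of 218174/83 but 10⁴ = 10000 reaches it, so n = 4.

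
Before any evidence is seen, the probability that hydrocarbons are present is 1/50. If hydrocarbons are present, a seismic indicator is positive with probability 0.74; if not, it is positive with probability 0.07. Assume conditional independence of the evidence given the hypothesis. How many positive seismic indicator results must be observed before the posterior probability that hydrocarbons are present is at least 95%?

3

Prior odds = 0.02/0.98 = 1/49.
Likelihood ratio of a positive = 0.74/0.07 = 74/7.
Target posterior odds = 0.95/0.05 = 19.
Require (74/7)ⁿ ≥ 19 ÷ (1/49) = 931.
(74/7)² = 5476/49 falls short of 931 but (74/7)³ = 405224/343 reaches it, so n = 3.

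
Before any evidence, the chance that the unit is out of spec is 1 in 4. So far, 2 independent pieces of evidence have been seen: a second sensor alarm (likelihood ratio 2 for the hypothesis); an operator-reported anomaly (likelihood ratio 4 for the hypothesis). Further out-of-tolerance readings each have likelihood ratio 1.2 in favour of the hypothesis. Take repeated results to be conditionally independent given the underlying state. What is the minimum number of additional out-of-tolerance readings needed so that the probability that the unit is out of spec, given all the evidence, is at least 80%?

3

Prior odds = 0.25/0.75 = 1/3.
Combined Bayes factor of the evidence already in hand = 2 × 4 = 8.
Odds after that evidence = (1/3) × 8 = 8/3.
Target odds = 0.8/0.2 = 4.
Need 1.2ⁿ ≥ 4 ÷ (8/3) = 1.5.
1.2² = 1.44 falls short of 1.5 but 1.2³ = 1.728 reaches it, so n = 3.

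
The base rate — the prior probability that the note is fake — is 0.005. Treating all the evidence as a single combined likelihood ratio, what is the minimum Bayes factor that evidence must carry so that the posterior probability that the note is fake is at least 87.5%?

Prior odds = 0.005/0.995 = 1/199.
Target odds = 0.875/0.125 = 7.
Required Bayes factor = 7 ÷ (1/199) = 1393.

1393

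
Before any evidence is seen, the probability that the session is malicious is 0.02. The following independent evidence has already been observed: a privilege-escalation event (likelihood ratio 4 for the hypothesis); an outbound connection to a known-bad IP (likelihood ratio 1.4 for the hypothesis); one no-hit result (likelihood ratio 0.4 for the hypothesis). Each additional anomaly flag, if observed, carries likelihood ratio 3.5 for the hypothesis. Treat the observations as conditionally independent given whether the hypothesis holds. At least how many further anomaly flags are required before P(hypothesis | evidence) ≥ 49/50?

6

Prior odds = 0.02/0.98 = 1/49.
Combined Bayes factor of the evidence already in hand = 4 × 1.4 × 0.4 = 2.24.
Odds after that evidence = (1/49) × 2.24 = 8/175.
Target odds = 0.98/0.02 = 49.
Need 3.5ⁿ ≥ 49 ÷ (8/175) = 1071.875.
3.5⁵ = 525.21875 falls short of 1071.875 but 3.5⁶ = 1838.265625 reaches it, so n = 6.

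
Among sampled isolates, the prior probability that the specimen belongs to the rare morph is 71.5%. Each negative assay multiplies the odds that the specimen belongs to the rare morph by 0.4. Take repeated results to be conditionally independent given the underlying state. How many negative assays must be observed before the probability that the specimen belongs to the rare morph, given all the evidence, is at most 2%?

Prior odds = 0.715/0.285 = 143/57.
Likelihood ratio per negative assay = 0.4.
Target posterior odds = 0.02/0.98 = 1/49.
Need (143/57) × 0.4ⁿ ≤ 1/49, i.e. 0.4ⁿ ≤ 57/7007.
0.4⁵ = 0.01024 is still above 57/7007 but 0.4⁶ = 64/15625 is at or below it, so n = 6.

6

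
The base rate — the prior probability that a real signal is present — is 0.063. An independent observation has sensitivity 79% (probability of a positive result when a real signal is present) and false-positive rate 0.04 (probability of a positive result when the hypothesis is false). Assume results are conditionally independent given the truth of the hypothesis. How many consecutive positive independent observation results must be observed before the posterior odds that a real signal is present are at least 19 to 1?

Prior odds: 0.063 ÷ 0.937 = 63/937.
Likelihood ratio of a positive result = 0.79/0.04 = 19.75.
Target odds = 19.
Need (63/937) × 19.75ⁿ ≥ 19, i.e. 19.75ⁿ ≥ 17803/63.
19.75¹ = 19.75 falls short of 17803/63 but 19.75² = 390.0625 reaches it, so n = 2.

2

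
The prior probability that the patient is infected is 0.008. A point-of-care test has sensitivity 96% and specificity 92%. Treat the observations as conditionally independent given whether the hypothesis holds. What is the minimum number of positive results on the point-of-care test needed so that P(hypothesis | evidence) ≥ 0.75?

Prior odds: 0.008 ÷ 0.992 = 1/124.
False-positive rate = 1 − 0.92 = 0.08; likelihood ratio of a positive = 0.96/0.08 = 12.
Target odds: 0.75 ÷ 0.25 = 3.
Need (1/124) × 12ⁿ ≥ 3, i.e. 12ⁿ ≥ 372.
12² = 144 falls short of 372 but 12³ = 1728 reaches it, so n = 3.

3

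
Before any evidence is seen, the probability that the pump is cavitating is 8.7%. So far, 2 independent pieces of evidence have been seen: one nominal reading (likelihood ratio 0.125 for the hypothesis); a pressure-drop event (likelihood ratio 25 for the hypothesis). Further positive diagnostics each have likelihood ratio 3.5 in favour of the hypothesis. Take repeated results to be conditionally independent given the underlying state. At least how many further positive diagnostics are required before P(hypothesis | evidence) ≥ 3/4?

Prior odds = 0.087/0.913 = 87/913.
Combined Bayes factor of the evidence already in hand = 0.125 × 25 = 3.125.
Odds after that evidence = (87/913) × 3.125 = 2175/7304.
Target odds = 0.75/0.25 = 3.
Need 3.5ⁿ ≥ 3 ÷ (2175/7304) = 7304/725.
3.5¹ = 3.5 falls short of 7304/725 but 3.5² = 12.25 reaches it, so n = 2.

2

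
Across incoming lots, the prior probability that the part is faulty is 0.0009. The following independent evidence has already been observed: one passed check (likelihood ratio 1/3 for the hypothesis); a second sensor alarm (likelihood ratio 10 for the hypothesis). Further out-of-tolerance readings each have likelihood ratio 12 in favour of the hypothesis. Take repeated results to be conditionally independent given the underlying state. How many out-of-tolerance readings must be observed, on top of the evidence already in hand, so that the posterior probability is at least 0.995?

Prior odds = 0.0009/0.9991 = 9/9991.
Combined Bayes factor of the evidence already in hand = (1/3) × 10 = 10/3.
Odds after that evidence = (9/9991) × 10/3 = 30/9991.
Target odds = 0.995/0.005 = 199.
Need 12ⁿ ≥ 199 ÷ (30/9991) = 1988209/30.
12⁴ = 20736 falls short of 1988209/30 but 12⁵ = 248832 reaches it, so n = 5.

5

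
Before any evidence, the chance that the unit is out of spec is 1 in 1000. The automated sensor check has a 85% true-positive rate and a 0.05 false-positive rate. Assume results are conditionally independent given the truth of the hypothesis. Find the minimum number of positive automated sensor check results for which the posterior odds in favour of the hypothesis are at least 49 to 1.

Prior odds = 0.001/0.999 = 1/999.
Likelihood ratio of a positive result = 0.85/0.05 = 17.
Target odds = 49.
Need (1/999) × 17ⁿ ≥ 49, i.e. 17ⁿ ≥ 48951.
17³ = 4913 falls short of 48951 but 17⁴ = 83521 reaches it, so n = 4.

4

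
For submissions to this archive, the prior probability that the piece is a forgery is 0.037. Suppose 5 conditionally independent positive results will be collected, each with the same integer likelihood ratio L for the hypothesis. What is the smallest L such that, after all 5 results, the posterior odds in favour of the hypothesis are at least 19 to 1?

4

Prior odds = 0.037/0.963 = 37/963.
Target odds = 19.
Need L⁵ ≥ 19 ÷ (37/963) = 18297/37.
3⁵ = 243 < 18297/37 ≤ 1024 = 4⁵, so L = 4.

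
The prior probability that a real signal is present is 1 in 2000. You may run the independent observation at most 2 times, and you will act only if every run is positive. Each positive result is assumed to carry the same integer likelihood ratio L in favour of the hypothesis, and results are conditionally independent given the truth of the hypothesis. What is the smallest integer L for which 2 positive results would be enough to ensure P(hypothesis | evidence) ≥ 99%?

445

Prior odds = 0.0005/0.9995 = 1/1999.
Target odds = 0.99/0.01 = 99.
Need L² ≥ 99 ÷ (1/1999) = 197901.
444² = 197136 < 197901 ≤ 198025 = 445², so L = 445.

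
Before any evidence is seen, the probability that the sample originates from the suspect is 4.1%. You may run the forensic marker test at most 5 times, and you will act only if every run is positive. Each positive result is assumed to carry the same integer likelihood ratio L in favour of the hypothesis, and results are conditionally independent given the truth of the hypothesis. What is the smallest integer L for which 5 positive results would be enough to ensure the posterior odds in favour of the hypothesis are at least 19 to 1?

4

Prior odds = 0.041/0.959 = 41/959.
Target odds = 19.
Need L⁵ ≥ 19 ÷ (41/959) = 18221/41.
3⁵ = 243 < 18221/41 ≤ 1024 = 4⁵, so L = 4.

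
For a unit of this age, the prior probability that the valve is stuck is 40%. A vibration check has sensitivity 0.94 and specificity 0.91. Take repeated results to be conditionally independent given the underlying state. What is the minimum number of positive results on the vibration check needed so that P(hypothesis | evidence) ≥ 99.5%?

3

Prior odds: 0.4 ÷ 0.6 = 2/3.
False-positive rate = 1 − 0.91 = 0.09; likelihood ratio of a positive = 0.94/0.09 = 94/9.
Target odds: 0.995 ÷ 0.005 = 199.
Require (94/9)ⁿ ≥ 199 ÷ (2/3) = 298.5.
(94/9)² = 8836/81 falls short of 298.5 but (94/9)³ = 830584/729 reaches it, so n = 3.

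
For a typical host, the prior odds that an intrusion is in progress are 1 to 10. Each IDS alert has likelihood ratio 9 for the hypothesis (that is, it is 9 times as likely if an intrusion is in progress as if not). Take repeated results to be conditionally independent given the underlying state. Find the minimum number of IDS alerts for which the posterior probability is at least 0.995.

Prior odds = 0.1.
Likelihood ratio per IDS alert = 9.
Target posterior odds = 0.995/0.005 = 199.
Need 0.1 × 9ⁿ ≥ 199, i.e. 9ⁿ ≥ 1990.
9³ = 729 falls short of 1990 but 9⁴ = 6561 reaches it, so n = 4.

4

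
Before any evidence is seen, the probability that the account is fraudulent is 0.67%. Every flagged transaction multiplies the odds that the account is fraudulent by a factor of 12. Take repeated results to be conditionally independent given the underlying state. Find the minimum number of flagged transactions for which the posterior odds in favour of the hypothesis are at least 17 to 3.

3

Prior odds: 0.0067 ÷ 0.9933 = 67/9933.
Likelihood ratio per flagged transaction = 12.
Target odds = 17/3.
Need (67/9933) × 12ⁿ ≥ 17/3, i.e. 12ⁿ ≥ 56287/67.
12² = 144 falls short of 56287/67 but 12³ = 1728 reaches it, so n = 3.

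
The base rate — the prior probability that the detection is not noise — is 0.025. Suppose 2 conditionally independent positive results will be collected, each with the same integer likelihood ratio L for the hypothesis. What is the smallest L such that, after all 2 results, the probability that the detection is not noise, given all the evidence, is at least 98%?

Prior odds = 0.025/0.975 = 1/39.
Target odds = 0.98/0.02 = 49.
Need L² ≥ 49 ÷ (1/39) = 1911.
43² = 1849 < 1911 ≤ 1936 = 44², so L = 44.

44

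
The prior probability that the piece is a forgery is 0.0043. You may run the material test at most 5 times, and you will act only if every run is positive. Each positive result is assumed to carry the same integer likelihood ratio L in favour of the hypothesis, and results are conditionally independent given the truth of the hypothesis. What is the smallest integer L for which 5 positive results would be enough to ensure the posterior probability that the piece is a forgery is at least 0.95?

Prior odds = 0.0043/0.9957 = 43/9957.
Target odds = 0.95/0.05 = 19.
Need L⁵ ≥ 19 ÷ (43/9957) = 189183/43.
5⁵ = 3125 < 189183/43 ≤ 7776 = 6⁵, so L = 6.

6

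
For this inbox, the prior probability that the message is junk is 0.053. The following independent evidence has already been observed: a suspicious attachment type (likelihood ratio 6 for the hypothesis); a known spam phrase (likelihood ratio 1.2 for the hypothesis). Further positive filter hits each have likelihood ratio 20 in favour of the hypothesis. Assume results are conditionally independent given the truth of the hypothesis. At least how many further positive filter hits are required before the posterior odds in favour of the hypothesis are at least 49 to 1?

2

Prior odds = 0.053/0.947 = 53/947.
Combined Bayes factor of the evidence already in hand = 6 × 1.2 = 7.2.
Odds after that evidence = (53/947) × 7.2 = 1908/4735.
Target odds = 49.
Need 20ⁿ ≥ 49 ÷ (1908/4735) = 232015/1908.
20¹ = 20 falls short of 232015/1908 but 20² = 400 reaches it, so n = 2.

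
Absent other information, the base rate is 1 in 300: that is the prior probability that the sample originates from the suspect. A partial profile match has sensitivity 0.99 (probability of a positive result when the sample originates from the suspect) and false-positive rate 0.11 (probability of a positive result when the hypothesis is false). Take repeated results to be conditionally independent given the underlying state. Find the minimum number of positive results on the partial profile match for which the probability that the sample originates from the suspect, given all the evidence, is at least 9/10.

Prior odds = (1/300)/(299/300) = 1/299.
Likelihood ratio of a positive result = 0.99/0.11 = 9.
Target posterior odds = 0.9/0.1 = 9.
Need (1/299) × 9ⁿ ≥ 9, i.e. 9ⁿ ≥ 2691.
9³ = 729 falls short of 2691 but 9⁴ = 6561 reaches it, so n = 4.

4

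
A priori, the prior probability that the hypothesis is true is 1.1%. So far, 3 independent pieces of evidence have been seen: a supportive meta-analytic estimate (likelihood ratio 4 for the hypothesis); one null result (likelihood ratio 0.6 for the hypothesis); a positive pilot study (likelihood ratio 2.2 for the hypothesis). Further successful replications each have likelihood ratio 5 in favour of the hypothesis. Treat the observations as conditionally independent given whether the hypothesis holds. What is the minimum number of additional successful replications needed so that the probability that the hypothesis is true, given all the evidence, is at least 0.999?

7

Prior odds = 0.011/0.989 = 11/989.
Combined Bayes factor of the evidence already in hand = 4 × 0.6 × 2.2 = 5.28.
Odds after that evidence = (11/989) × 5.28 = 1452/24725.
Target odds = 0.999/0.001 = 999.
Need 5ⁿ ≥ 999 ÷ (1452/24725) = 8233425/484.
5⁶ = 15625 falls short of 8233425/484 but 5⁷ = 78125 reaches it, so n = 7.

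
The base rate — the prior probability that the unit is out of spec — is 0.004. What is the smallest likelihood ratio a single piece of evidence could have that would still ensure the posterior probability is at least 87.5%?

1743

Prior odds = 0.004/0.996 = 1/249.
Target odds = 0.875/0.125 = 7.
Required Bayes factor = 7 ÷ (1/249) = 1743.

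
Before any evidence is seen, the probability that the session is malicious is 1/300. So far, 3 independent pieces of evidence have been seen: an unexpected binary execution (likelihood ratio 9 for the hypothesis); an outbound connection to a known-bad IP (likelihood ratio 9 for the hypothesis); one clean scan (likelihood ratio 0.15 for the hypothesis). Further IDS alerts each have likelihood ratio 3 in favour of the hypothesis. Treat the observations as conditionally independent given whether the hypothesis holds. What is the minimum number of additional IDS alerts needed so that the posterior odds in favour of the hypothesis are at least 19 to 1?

6

Prior odds = (1/300)/(299/300) = 1/299.
Combined Bayes factor of the evidence already in hand = 9 × 9 × 0.15 = 12.15.
Odds after that evidence = (1/299) × 12.15 = 243/5980.
Target odds = 19.
Need 3ⁿ ≥ 19 ÷ (243/5980) = 113620/243.
3⁵ = 243 falls short of 113620/243 but 3⁶ = 729 reaches it, so n = 6.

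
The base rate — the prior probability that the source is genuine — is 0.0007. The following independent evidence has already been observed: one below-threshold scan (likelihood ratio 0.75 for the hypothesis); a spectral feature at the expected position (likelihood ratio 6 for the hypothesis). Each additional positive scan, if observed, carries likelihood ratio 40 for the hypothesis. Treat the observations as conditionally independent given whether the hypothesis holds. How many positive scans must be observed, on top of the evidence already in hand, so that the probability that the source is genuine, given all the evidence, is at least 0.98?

3

Prior odds = 0.0007/0.9993 = 7/9993.
Combined Bayes factor of the evidence already in hand = 0.75 × 6 = 4.5.
Odds after that evidence = (7/9993) × 4.5 = 21/6662.
Target odds = 0.98/0.02 = 49.
Need 40ⁿ ≥ 49 ÷ (21/6662) = 46634/3.
40² = 1600 falls short of 46634/3 but 40³ = 64000 reaches it, so n = 3.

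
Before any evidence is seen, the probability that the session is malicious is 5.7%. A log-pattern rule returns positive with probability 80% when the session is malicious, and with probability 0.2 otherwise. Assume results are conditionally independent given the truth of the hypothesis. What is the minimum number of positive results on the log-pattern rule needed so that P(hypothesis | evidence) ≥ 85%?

Prior odds: 0.057 ÷ 0.943 = 57/943.
Likelihood ratio of a positive result = 0.8/0.2 = 4.
Target odds: 0.85 ÷ 0.15 = 17/3.
Need (57/943) × 4ⁿ ≥ 17/3, i.e. 4ⁿ ≥ 16031/171.
4³ = 64 falls short of 16031/171 but 4⁴ = 256 reaches it, so n = 4.

4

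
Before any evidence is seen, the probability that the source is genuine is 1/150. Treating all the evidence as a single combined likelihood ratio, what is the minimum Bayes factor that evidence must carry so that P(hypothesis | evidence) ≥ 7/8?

Prior odds = (1/150)/(149/150) = 1/149.
Target odds = 0.875/0.125 = 7.
Required Bayes factor = 7 ÷ (1/149) = 1043.

1043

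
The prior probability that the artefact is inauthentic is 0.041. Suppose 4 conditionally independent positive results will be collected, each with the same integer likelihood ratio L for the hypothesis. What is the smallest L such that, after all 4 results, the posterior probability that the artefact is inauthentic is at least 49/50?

6

Prior odds = 0.041/0.959 = 41/959.
Target odds = 0.98/0.02 = 49.
Need L⁴ ≥ 49 ÷ (41/959) = 46991/41.
5⁴ = 625 < 46991/41 ≤ 1296 = 6⁴, so L = 6.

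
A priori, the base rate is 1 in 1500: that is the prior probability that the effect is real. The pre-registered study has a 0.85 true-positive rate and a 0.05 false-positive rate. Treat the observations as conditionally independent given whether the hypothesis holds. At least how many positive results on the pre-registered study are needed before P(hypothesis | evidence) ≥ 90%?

4

Prior odds = (1/1500)/(1499/1500) = 1/1499.
Likelihood ratio of a positive result = 0.85/0.05 = 17.
Target odds: 0.9 ÷ 0.1 = 9.
Require 17ⁿ ≥ 9 ÷ (1/1499) = 13491.
17³ = 4913 falls short of 13491 but 17⁴ = 83521 reaches it, so n = 4.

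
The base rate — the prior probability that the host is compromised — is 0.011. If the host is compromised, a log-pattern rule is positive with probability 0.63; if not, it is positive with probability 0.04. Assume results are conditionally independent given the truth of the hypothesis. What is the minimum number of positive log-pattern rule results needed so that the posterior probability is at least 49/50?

4

Prior odds = 0.011/0.989 = 11/989.
Likelihood ratio of a positive = 0.63/0.04 = 15.75.
Target odds: 0.98 ÷ 0.02 = 49.
Need (11/989) × 15.75ⁿ ≥ 49, i.e. 15.75ⁿ ≥ 48461/11.
15.75³ = 3906.984375 falls short of 48461/11 but 15.75⁴ = 15752961/256 reaches it, so n = 4.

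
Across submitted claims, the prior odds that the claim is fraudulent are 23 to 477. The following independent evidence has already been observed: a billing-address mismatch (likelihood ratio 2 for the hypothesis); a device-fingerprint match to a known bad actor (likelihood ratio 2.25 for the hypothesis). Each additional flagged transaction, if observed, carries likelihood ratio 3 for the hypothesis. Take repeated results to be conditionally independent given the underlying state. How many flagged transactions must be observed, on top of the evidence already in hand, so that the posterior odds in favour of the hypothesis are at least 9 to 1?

4

Prior odds = 23/477.
Combined Bayes factor of the evidence already in hand = 2 × 2.25 = 4.5.
Odds after that evidence = (23/477) × 4.5 = 23/106.
Target odds = 9.
Need 3ⁿ ≥ 9 ÷ (23/106) = 954/23.
3³ = 27 falls short of 954/23 but 3⁴ = 81 reaches it, so n = 4.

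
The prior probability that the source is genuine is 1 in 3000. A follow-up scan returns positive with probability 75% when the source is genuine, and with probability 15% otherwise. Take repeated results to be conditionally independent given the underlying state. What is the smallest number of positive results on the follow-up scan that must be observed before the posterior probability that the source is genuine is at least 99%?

8

Prior odds: (1/3000) ÷ (2999/3000) = 1/2999.
Likelihood ratio of a positive result = 0.75/0.15 = 5.
Target posterior odds = 0.99/0.01 = 99.
Need (1/2999) × 5ⁿ ≥ 99, i.e. 5ⁿ ≥ 296901.
5⁷ = 78125 falls short of 296901 but 5⁸ = 390625 reaches it, so n = 8.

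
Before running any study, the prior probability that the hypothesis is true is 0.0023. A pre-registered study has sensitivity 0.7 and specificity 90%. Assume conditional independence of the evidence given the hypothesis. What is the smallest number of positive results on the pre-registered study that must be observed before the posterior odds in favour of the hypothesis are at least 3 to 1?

4

Prior odds: 0.0023 ÷ 0.9977 = 23/9977.
False-positive rate = 1 − 0.9 = 0.1; likelihood ratio of a positive = 0.7/0.1 = 7.
Target odds = 3.
Require 7ⁿ ≥ 3 ÷ (23/9977) = 29931/23.
7³ = 343 falls short of 29931/23 but 7⁴ = 2401 reaches it, so n = 4.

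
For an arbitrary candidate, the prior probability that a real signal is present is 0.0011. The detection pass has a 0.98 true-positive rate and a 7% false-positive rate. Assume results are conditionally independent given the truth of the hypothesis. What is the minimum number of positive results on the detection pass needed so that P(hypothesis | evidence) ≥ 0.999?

Prior odds: 0.0011 ÷ 0.9989 = 11/9989.
Likelihood ratio of a positive result = 0.98/0.07 = 14.
Target odds: 0.999 ÷ 0.001 = 999.
Require 14ⁿ ≥ 999 ÷ (11/9989) = 9979011/11.
14⁵ = 537824 falls short of 9979011/11 but 14⁶ = 7529536 reaches it, so n = 6.

6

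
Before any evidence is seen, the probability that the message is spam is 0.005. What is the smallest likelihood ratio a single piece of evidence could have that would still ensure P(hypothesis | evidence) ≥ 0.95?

Prior odds = 0.005/0.995 = 1/199.
Target odds = 0.95/0.05 = 19.
Required Bayes factor = 19 ÷ (1/199) = 3781.

3781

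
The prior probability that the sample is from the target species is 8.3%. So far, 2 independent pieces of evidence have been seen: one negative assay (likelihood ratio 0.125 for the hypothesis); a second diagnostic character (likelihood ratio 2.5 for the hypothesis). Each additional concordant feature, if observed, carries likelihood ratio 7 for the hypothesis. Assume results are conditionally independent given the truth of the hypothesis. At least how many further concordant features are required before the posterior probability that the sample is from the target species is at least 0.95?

4

Prior odds = 0.083/0.917 = 83/917.
Combined Bayes factor of the evidence already in hand = 0.125 × 2.5 = 0.3125.
Odds after that evidence = (83/917) × 0.3125 = 415/14672.
Target odds = 0.95/0.05 = 19.
Need 7ⁿ ≥ 19 ÷ (415/14672) = 278768/415.
7³ = 343 falls short of 278768/415 but 7⁴ = 2401 reaches it, so n = 4.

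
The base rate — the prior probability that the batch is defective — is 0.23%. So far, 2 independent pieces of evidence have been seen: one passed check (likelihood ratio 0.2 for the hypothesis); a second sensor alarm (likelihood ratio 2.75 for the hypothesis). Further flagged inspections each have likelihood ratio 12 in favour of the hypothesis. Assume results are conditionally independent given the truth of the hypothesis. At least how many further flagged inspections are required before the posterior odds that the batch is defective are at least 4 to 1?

4

Prior odds = 0.0023/0.9977 = 23/9977.
Combined Bayes factor of the evidence already in hand = 0.2 × 2.75 = 0.55.
Odds after that evidence = (23/9977) × 0.55 = 23/18140.
Target odds = 4.
Need 12ⁿ ≥ 4 ÷ (23/18140) = 72560/23.
12³ = 1728 falls short of 72560/23 but 12⁴ = 20736 reaches it, so n = 4.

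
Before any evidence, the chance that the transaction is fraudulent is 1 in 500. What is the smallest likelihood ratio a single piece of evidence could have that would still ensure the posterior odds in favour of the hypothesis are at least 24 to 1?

11976

Prior odds = 0.002/0.998 = 1/499.
Target odds = 24.
Required Bayes factor = 24 ÷ (1/499) = 11976.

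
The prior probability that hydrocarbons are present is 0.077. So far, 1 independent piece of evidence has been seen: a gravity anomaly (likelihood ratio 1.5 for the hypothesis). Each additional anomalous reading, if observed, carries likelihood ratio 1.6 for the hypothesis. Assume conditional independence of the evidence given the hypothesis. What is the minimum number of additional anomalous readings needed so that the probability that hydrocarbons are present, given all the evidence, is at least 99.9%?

20

Prior odds = 0.077/0.923 = 77/923.
Bayes factor of the evidence already in hand = 1.5.
Odds after that evidence = (77/923) × 1.5 = 231/1846.
Target odds = 0.999/0.001 = 999.
Need 1.6ⁿ ≥ 999 ÷ (231/1846) = 614718/77.
1.6¹⁹ ≈7555.79 falls short of 614718/77 but 1.6²⁰ ≈12089.3 reaches it, so n = 20.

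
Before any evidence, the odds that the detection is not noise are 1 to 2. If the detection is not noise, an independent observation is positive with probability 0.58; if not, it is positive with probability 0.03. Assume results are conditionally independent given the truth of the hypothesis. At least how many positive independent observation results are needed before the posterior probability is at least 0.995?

3

Prior odds = 0.5.
Likelihood ratio of a positive = 0.58/0.03 = 58/3.
Target odds: 0.995 ÷ 0.005 = 199.
Require (58/3)ⁿ ≥ 199 ÷ 0.5 = 398.
(58/3)² = 3364/9 falls short of 398 but (58/3)³ = 195112/27 reaches it, so n = 3.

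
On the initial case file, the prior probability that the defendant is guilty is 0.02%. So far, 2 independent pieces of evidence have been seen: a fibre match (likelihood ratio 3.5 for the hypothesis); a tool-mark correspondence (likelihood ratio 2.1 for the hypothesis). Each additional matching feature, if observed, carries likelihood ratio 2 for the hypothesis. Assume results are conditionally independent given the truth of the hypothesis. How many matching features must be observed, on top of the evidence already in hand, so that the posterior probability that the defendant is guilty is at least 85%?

12

Prior odds = 0.0002/0.9998 = 1/4999.
Combined Bayes factor of the evidence already in hand = 3.5 × 2.1 = 7.35.
Odds after that evidence = (1/4999) × 7.35 = 147/99980.
Target odds = 0.85/0.15 = 17/3.
Need 2ⁿ ≥ 17/3 ÷ (147/99980) = 1699660/441.
2¹¹ = 2048 falls short of 1699660/441 but 2¹² = 4096 reaches it, so n = 12.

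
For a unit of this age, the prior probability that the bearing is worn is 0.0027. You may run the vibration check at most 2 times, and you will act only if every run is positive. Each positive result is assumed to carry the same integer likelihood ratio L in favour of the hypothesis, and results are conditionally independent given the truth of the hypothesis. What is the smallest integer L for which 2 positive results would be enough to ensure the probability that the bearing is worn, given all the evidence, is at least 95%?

Prior odds = 0.0027/0.9973 = 27/9973.
Target odds = 0.95/0.05 = 19.
Need L² ≥ 19 ÷ (27/9973) = 189487/27.
83² = 6889 < 189487/27 ≤ 7056 = 84², so L = 84.

84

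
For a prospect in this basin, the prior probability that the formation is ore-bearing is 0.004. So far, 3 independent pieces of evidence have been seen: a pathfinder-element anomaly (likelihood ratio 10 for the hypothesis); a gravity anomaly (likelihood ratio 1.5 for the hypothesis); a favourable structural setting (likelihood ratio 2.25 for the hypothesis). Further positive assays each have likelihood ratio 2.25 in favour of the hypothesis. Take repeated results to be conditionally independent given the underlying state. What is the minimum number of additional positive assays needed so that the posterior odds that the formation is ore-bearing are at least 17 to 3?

5

Prior odds = 0.004/0.996 = 1/249.
Combined Bayes factor of the evidence already in hand = 10 × 1.5 × 2.25 = 33.75.
Odds after that evidence = (1/249) × 33.75 = 45/332.
Target odds = 17/3.
Need 2.25ⁿ ≥ 17/3 ÷ (45/332) = 5644/135.
2.25⁴ = 25.62890625 falls short of 5644/135 but 2.25⁵ = 59049/1024 reaches it, so n = 5.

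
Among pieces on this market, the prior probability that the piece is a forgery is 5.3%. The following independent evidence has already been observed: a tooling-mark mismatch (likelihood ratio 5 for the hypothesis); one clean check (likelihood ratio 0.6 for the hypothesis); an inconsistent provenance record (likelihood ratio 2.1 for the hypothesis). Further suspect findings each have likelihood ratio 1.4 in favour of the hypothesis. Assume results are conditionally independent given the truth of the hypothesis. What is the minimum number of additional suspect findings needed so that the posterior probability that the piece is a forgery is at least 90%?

10

Prior odds = 0.053/0.947 = 53/947.
Combined Bayes factor of the evidence already in hand = 5 × 0.6 × 2.1 = 6.3.
Odds after that evidence = (53/947) × 6.3 = 3339/9470.
Target odds = 0.9/0.1 = 9.
Need 1.4ⁿ ≥ 9 ÷ (3339/9470) = 9470/371.
1.4⁹ = 40353607/1953125 falls short of 9470/371 but 1.4¹⁰ = 282475249/9765625 reaches it, so n = 10.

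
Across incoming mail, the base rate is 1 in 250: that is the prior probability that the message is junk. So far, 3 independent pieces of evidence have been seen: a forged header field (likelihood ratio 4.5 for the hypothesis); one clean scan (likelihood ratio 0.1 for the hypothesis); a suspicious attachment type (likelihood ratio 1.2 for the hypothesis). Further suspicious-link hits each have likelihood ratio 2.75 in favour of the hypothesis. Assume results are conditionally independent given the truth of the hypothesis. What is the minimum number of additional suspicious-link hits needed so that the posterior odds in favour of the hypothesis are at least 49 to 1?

10

Prior odds = 0.004/0.996 = 1/249.
Combined Bayes factor of the evidence already in hand = 4.5 × 0.1 × 1.2 = 0.54.
Odds after that evidence = (1/249) × 0.54 = 9/4150.
Target odds = 49.
Need 2.75ⁿ ≥ 49 ÷ (9/4150) = 203350/9.
2.75⁹ ≈8994.86 falls short of 203350/9 but 2.75¹⁰ ≈24735.9 reaches it, so n = 10.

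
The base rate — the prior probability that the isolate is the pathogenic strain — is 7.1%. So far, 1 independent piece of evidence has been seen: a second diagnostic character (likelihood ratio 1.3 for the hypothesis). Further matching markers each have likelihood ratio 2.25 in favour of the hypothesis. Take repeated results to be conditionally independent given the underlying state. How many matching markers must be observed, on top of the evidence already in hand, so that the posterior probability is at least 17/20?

5

Prior odds = 0.071/0.929 = 71/929.
Bayes factor of the evidence already in hand = 1.3.
Odds after that evidence = (71/929) × 1.3 = 923/9290.
Target odds = 0.85/0.15 = 17/3.
Need 2.25ⁿ ≥ 17/3 ÷ (923/9290) = 157930/2769.
2.25⁴ = 25.62890625 falls short of 157930/2769 but 2.25⁵ = 59049/1024 reaches it, so n = 5.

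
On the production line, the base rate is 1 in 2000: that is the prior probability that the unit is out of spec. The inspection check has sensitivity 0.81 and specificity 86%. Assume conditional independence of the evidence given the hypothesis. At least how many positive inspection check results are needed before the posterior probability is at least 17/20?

Prior odds = 0.0005/0.9995 = 1/1999.
False-positive rate = 1 − 0.86 = 0.14; likelihood ratio of a positive = 0.81/0.14 = 81/14.
Target odds: 0.85 ÷ 0.15 = 17/3.
Require (81/14)ⁿ ≥ 17/3 ÷ (1/1999) = 33983/3.
(81/14)⁵ ≈6483.13 falls short of 33983/3 but (81/14)⁶ ≈37509.6 reaches it, so n = 6.

6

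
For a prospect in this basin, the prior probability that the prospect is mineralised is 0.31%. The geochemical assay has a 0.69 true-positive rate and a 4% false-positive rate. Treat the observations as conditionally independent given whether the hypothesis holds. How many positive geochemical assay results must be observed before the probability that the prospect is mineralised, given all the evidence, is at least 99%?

4

Prior odds = 0.0031/0.9969 = 31/9969.
Likelihood ratio of a positive result = 0.69/0.04 = 17.25.
Target posterior odds = 0.99/0.01 = 99.
Require 17.25ⁿ ≥ 99 ÷ (31/9969) = 986931/31.
17.25³ = 5132.953125 falls short of 986931/31 but 17.25⁴ = 22667121/256 reaches it, so n = 4.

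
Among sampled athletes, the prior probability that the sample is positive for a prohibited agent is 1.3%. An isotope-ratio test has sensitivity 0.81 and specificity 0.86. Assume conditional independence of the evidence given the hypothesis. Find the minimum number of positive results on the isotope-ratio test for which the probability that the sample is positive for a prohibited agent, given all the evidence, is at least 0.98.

5

Prior odds: 0.013 ÷ 0.987 = 13/987.
False-positive rate = 1 − 0.86 = 0.14; likelihood ratio of a positive = 0.81/0.14 = 81/14.
Target odds: 0.98 ÷ 0.02 = 49.
Require (81/14)ⁿ ≥ 49 ÷ (13/987) = 48363/13.
(81/14)⁴ = 43046721/38416 falls short of 48363/13 but (81/14)⁵ ≈6483.13 reaches it, so n = 5.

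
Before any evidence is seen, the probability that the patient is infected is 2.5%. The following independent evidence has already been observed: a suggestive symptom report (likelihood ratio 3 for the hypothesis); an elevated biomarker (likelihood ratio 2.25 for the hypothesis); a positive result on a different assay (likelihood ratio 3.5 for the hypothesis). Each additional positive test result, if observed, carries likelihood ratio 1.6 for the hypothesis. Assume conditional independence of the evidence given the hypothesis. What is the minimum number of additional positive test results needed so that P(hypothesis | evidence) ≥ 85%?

Prior odds = 0.025/0.975 = 1/39.
Combined Bayes factor of the evidence already in hand = 3 × 2.25 × 3.5 = 23.625.
Odds after that evidence = (1/39) × 23.625 = 63/104.
Target odds = 0.85/0.15 = 17/3.
Need 1.6ⁿ ≥ 17/3 ÷ (63/104) = 1768/189.
1.6⁴ = 6.5536 falls short of 1768/189 but 1.6⁵ = 10.48576 reaches it, so n = 5.

5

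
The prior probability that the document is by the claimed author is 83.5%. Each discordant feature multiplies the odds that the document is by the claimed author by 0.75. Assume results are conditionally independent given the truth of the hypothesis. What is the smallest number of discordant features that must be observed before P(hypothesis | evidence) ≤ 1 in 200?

25

Prior odds: 0.835 ÷ 0.165 = 167/33.
Likelihood ratio per discordant feature = 0.75.
Target posterior odds = 0.005/0.995 = 1/199.
Require 0.75ⁿ ≤ 1/199 ÷ (167/33) = 33/33233.
0.75²⁴ ≈0.00100339 is still above 33/33233 but 0.75²⁵ ≈0.000752543 is at or below it, so n = 25.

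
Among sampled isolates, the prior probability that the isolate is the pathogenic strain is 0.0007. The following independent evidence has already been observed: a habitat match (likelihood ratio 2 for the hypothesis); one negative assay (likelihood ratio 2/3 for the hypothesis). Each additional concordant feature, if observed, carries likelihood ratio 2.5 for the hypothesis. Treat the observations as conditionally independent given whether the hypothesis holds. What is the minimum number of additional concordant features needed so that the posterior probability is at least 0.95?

Prior odds = 0.0007/0.9993 = 7/9993.
Combined Bayes factor of the evidence already in hand = 2 × (2/3) = 4/3.
Odds after that evidence = (7/9993) × 4/3 = 28/29979.
Target odds = 0.95/0.05 = 19.
Need 2.5ⁿ ≥ 19 ÷ (28/29979) = 569601/28.
2.5¹⁰ = 9765625/1024 falls short of 569601/28 but 2.5¹¹ = 48828125/2048 reaches it, so n = 11.

11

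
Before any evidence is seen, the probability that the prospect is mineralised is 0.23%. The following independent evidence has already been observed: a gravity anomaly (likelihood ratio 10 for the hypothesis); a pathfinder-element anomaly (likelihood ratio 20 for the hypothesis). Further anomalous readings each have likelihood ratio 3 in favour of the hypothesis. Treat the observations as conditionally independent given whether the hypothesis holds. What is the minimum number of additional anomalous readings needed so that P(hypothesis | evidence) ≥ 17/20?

Prior odds = 0.0023/0.9977 = 23/9977.
Combined Bayes factor of the evidence already in hand = 10 × 20 = 200.
Odds after that evidence = (23/9977) × 200 = 4600/9977.
Target odds = 0.85/0.15 = 17/3.
Need 3ⁿ ≥ 17/3 ÷ (4600/9977) = 169609/13800.
3² = 9 falls short of 169609/13800 but 3³ = 27 reaches it, so n = 3.

3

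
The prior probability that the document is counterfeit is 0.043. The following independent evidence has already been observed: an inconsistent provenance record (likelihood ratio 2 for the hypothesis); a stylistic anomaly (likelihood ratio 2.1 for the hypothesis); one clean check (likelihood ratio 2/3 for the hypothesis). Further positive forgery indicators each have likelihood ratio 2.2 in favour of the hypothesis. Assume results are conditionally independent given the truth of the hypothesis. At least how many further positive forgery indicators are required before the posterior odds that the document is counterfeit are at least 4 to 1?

Prior odds = 0.043/0.957 = 43/957.
Combined Bayes factor of the evidence already in hand = 2 × 2.1 × (2/3) = 2.8.
Odds after that evidence = (43/957) × 2.8 = 602/4785.
Target odds = 4.
Need 2.2ⁿ ≥ 4 ÷ (602/4785) = 9570/301.
2.2⁴ = 23.4256 falls short of 9570/301 but 2.2⁵ = 51.53632 reaches it, so n = 5.

5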